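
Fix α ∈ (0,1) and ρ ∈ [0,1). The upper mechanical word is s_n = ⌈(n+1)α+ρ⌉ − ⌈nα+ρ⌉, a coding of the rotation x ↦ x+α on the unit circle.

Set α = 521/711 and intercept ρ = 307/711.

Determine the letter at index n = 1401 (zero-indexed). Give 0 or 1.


0

(n+1)α + ρ = (1402·521 + 307) / 711 = 730749/711
nα + ρ     = (1401·521 + 307) / 711 = 730228/711
⌈730749/711⌉ = 1028,  ⌈730228/711⌉ = 1028
s_{1401} = 1028 − 1028 = 0


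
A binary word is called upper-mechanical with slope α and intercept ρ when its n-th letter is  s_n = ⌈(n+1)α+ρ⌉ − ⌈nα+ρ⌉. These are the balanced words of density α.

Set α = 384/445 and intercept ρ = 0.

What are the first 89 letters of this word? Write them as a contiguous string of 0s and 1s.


n=0: ⌈(1·384)/445⌉ − ⌈(0·384)/445⌉ = ⌈384/445⌉ − ⌈0/445⌉ = 1 − 0 = 1
n=1: ⌈(2·384)/445⌉ − ⌈(1·384)/445⌉ = ⌈768/445⌉ − ⌈384/445⌉ = 2 − 1 = 1
n=2: ⌈(3·384)/445⌉ − ⌈(2·384)/445⌉ = ⌈1152/445⌉ − ⌈768/445⌉ = 3 − 2 = 1
n=3: ⌈(4·384)/445⌉ − ⌈(3·384)/445⌉ = ⌈1536/445⌉ − ⌈1152/445⌉ = 4 − 3 = 1
n=4: ⌈(5·384)/445⌉ − ⌈(4·384)/445⌉ = ⌈1920/445⌉ − ⌈1536/445⌉ = 5 − 4 = 1
n=5: ⌈(6·384)/445⌉ − ⌈(5·384)/445⌉ = ⌈2304/445⌉ − ⌈1920/445⌉ = 6 − 5 = 1
n=6: ⌈(7·384)/445⌉ − ⌈(6·384)/445⌉ = ⌈2688/445⌉ − ⌈2304/445⌉ = 7 − 6 = 1
n=7: ⌈(8·384)/445⌉ − ⌈(7·384)/445⌉ = ⌈3072/445⌉ − ⌈2688/445⌉ = 7 − 7 = 0
n=8: ⌈(9·384)/445⌉ − ⌈(8·384)/445⌉ = ⌈3456/445⌉ − ⌈3072/445⌉ = 8 − 7 = 1
n=9: ⌈(10·384)/445⌉ − ⌈(9·384)/445⌉ = ⌈3840/445⌉ − ⌈3456/445⌉ = 9 − 8 = 1
n=10: ⌈(11·384)/445⌉ − ⌈(10·384)/445⌉ = ⌈4224/445⌉ − ⌈3840/445⌉ = 10 − 9 = 1
n=11: ⌈(12·384)/445⌉ − ⌈(11·384)/445⌉ = ⌈4608/445⌉ − ⌈4224/445⌉ = 11 − 10 = 1
n=12: ⌈(13·384)/445⌉ − ⌈(12·384)/445⌉ = ⌈4992/445⌉ − ⌈4608/445⌉ = 12 − 11 = 1
n=13: ⌈(14·384)/445⌉ − ⌈(13·384)/445⌉ = ⌈5376/445⌉ − ⌈4992/445⌉ = 13 − 12 = 1
n=14: ⌈(15·384)/445⌉ − ⌈(14·384)/445⌉ = ⌈5760/445⌉ − ⌈5376/445⌉ = 13 − 13 = 0
n=15: ⌈(16·384)/445⌉ − ⌈(15·384)/445⌉ = ⌈6144/445⌉ − ⌈5760/445⌉ = 14 − 13 = 1
n=16: ⌈(17·384)/445⌉ − ⌈(16·384)/445⌉ = ⌈6528/445⌉ − ⌈6144/445⌉ = 15 − 14 = 1
n=17: ⌈(18·384)/445⌉ − ⌈(17·384)/445⌉ = ⌈6912/445⌉ − ⌈6528/445⌉ = 16 − 15 = 1
n=18: ⌈(19·384)/445⌉ − ⌈(18·384)/445⌉ = ⌈7296/445⌉ − ⌈6912/445⌉ = 17 − 16 = 1
n=19: ⌈(20·384)/445⌉ − ⌈(19·384)/445⌉ = ⌈7680/445⌉ − ⌈7296/445⌉ = 18 − 17 = 1
n=20: ⌈(21·384)/445⌉ − ⌈(20·384)/445⌉ = ⌈8064/445⌉ − ⌈7680/445⌉ = 19 − 18 = 1
n=21: ⌈(22·384)/445⌉ − ⌈(21·384)/445⌉ = ⌈8448/445⌉ − ⌈8064/445⌉ = 19 − 19 = 0
n=22: ⌈(23·384)/445⌉ − ⌈(22·384)/445⌉ = ⌈8832/445⌉ − ⌈8448/445⌉ = 20 − 19 = 1
n=23: ⌈(24·384)/445⌉ − ⌈(23·384)/445⌉ = ⌈9216/445⌉ − ⌈8832/445⌉ = 21 − 20 = 1
n=24: ⌈(25·384)/445⌉ − ⌈(24·384)/445⌉ = ⌈9600/445⌉ − ⌈9216/445⌉ = 22 − 21 = 1
n=25: ⌈(26·384)/445⌉ − ⌈(25·384)/445⌉ = ⌈9984/445⌉ − ⌈9600/445⌉ = 23 − 22 = 1
n=26: ⌈(27·384)/445⌉ − ⌈(26·384)/445⌉ = ⌈10368/445⌉ − ⌈9984/445⌉ = 24 − 23 = 1
n=27: ⌈(28·384)/445⌉ − ⌈(27·384)/445⌉ = ⌈10752/445⌉ − ⌈10368/445⌉ = 25 − 24 = 1
n=28: ⌈(29·384)/445⌉ − ⌈(28·384)/445⌉ = ⌈11136/445⌉ − ⌈10752/445⌉ = 26 − 25 = 1
n=29: ⌈(30·384)/445⌉ − ⌈(29·384)/445⌉ = ⌈11520/445⌉ − ⌈11136/445⌉ = 26 − 26 = 0
n=30: ⌈(31·384)/445⌉ − ⌈(30·384)/445⌉ = ⌈11904/445⌉ − ⌈11520/445⌉ = 27 − 26 = 1
n=31: ⌈(32·384)/445⌉ − ⌈(31·384)/445⌉ = ⌈12288/445⌉ − ⌈11904/445⌉ = 28 − 27 = 1
n=32: ⌈(33·384)/445⌉ − ⌈(32·384)/445⌉ = ⌈12672/445⌉ − ⌈12288/445⌉ = 29 − 28 = 1
n=33: ⌈(34·384)/445⌉ − ⌈(33·384)/445⌉ = ⌈13056/445⌉ − ⌈12672/445⌉ = 30 − 29 = 1
n=34: ⌈(35·384)/445⌉ − ⌈(34·384)/445⌉ = ⌈13440/445⌉ − ⌈13056/445⌉ = 31 − 30 = 1
n=35: ⌈(36·384)/445⌉ − ⌈(35·384)/445⌉ = ⌈13824/445⌉ − ⌈13440/445⌉ = 32 − 31 = 1
n=36: ⌈(37·384)/445⌉ − ⌈(36·384)/445⌉ = ⌈14208/445⌉ − ⌈13824/445⌉ = 32 − 32 = 0
n=37: ⌈(38·384)/445⌉ − ⌈(37·384)/445⌉ = ⌈14592/445⌉ − ⌈14208/445⌉ = 33 − 32 = 1
n=38: ⌈(39·384)/445⌉ − ⌈(38·384)/445⌉ = ⌈14976/445⌉ − ⌈14592/445⌉ = 34 − 33 = 1
n=39: ⌈(40·384)/445⌉ − ⌈(39·384)/445⌉ = ⌈15360/445⌉ − ⌈14976/445⌉ = 35 − 34 = 1
n=40: ⌈(41·384)/445⌉ − ⌈(40·384)/445⌉ = ⌈15744/445⌉ − ⌈15360/445⌉ = 36 − 35 = 1
n=41: ⌈(42·384)/445⌉ − ⌈(41·384)/445⌉ = ⌈16128/445⌉ − ⌈15744/445⌉ = 37 − 36 = 1
n=42: ⌈(43·384)/445⌉ − ⌈(42·384)/445⌉ = ⌈16512/445⌉ − ⌈16128/445⌉ = 38 − 37 = 1
n=43: ⌈(44·384)/445⌉ − ⌈(43·384)/445⌉ = ⌈16896/445⌉ − ⌈16512/445⌉ = 38 − 38 = 0
n=44: ⌈(45·384)/445⌉ − ⌈(44·384)/445⌉ = ⌈17280/445⌉ − ⌈16896/445⌉ = 39 − 38 = 1
n=45: ⌈(46·384)/445⌉ − ⌈(45·384)/445⌉ = ⌈17664/445⌉ − ⌈17280/445⌉ = 40 − 39 = 1
n=46: ⌈(47·384)/445⌉ − ⌈(46·384)/445⌉ = ⌈18048/445⌉ − ⌈17664/445⌉ = 41 − 40 = 1
n=47: ⌈(48·384)/445⌉ − ⌈(47·384)/445⌉ = ⌈18432/445⌉ − ⌈18048/445⌉ = 42 − 41 = 1
n=48: ⌈(49·384)/445⌉ − ⌈(48·384)/445⌉ = ⌈18816/445⌉ − ⌈18432/445⌉ = 43 − 42 = 1
n=49: ⌈(50·384)/445⌉ − ⌈(49·384)/445⌉ = ⌈19200/445⌉ − ⌈18816/445⌉ = 44 − 43 = 1
n=50: ⌈(51·384)/445⌉ − ⌈(50·384)/445⌉ = ⌈19584/445⌉ − ⌈19200/445⌉ = 45 − 44 = 1
n=51: ⌈(52·384)/445⌉ − ⌈(51·384)/445⌉ = ⌈19968/445⌉ − ⌈19584/445⌉ = 45 − 45 = 0
n=52: ⌈(53·384)/445⌉ − ⌈(52·384)/445⌉ = ⌈20352/445⌉ − ⌈19968/445⌉ = 46 − 45 = 1
n=53: ⌈(54·384)/445⌉ − ⌈(53·384)/445⌉ = ⌈20736/445⌉ − ⌈20352/445⌉ = 47 − 46 = 1
n=54: ⌈(55·384)/445⌉ − ⌈(54·384)/445⌉ = ⌈21120/445⌉ − ⌈20736/445⌉ = 48 − 47 = 1
n=55: ⌈(56·384)/445⌉ − ⌈(55·384)/445⌉ = ⌈21504/445⌉ − ⌈21120/445⌉ = 49 − 48 = 1
n=56: ⌈(57·384)/445⌉ − ⌈(56·384)/445⌉ = ⌈21888/445⌉ − ⌈21504/445⌉ = 50 − 49 = 1
n=57: ⌈(58·384)/445⌉ − ⌈(57·384)/445⌉ = ⌈22272/445⌉ − ⌈21888/445⌉ = 51 − 50 = 1
n=58: ⌈(59·384)/445⌉ − ⌈(58·384)/445⌉ = ⌈22656/445⌉ − ⌈22272/445⌉ = 51 − 51 = 0
n=59: ⌈(60·384)/445⌉ − ⌈(59·384)/445⌉ = ⌈23040/445⌉ − ⌈22656/445⌉ = 52 − 51 = 1
n=60: ⌈(61·384)/445⌉ − ⌈(60·384)/445⌉ = ⌈23424/445⌉ − ⌈23040/445⌉ = 53 − 52 = 1
n=61: ⌈(62·384)/445⌉ − ⌈(61·384)/445⌉ = ⌈23808/445⌉ − ⌈23424/445⌉ = 54 − 53 = 1
n=62: ⌈(63·384)/445⌉ − ⌈(62·384)/445⌉ = ⌈24192/445⌉ − ⌈23808/445⌉ = 55 − 54 = 1
n=63: ⌈(64·384)/445⌉ − ⌈(63·384)/445⌉ = ⌈24576/445⌉ − ⌈24192/445⌉ = 56 − 55 = 1
n=64: ⌈(65·384)/445⌉ − ⌈(64·384)/445⌉ = ⌈24960/445⌉ − ⌈24576/445⌉ = 57 − 56 = 1
n=65: ⌈(66·384)/445⌉ − ⌈(65·384)/445⌉ = ⌈25344/445⌉ − ⌈24960/445⌉ = 57 − 57 = 0
n=66: ⌈(67·384)/445⌉ − ⌈(66·384)/445⌉ = ⌈25728/445⌉ − ⌈25344/445⌉ = 58 − 57 = 1
n=67: ⌈(68·384)/445⌉ − ⌈(67·384)/445⌉ = ⌈26112/445⌉ − ⌈25728/445⌉ = 59 − 58 = 1
n=68: ⌈(69·384)/445⌉ − ⌈(68·384)/445⌉ = ⌈26496/445⌉ − ⌈26112/445⌉ = 60 − 59 = 1
n=69: ⌈(70·384)/445⌉ − ⌈(69·384)/445⌉ = ⌈26880/445⌉ − ⌈26496/445⌉ = 61 − 60 = 1
n=70: ⌈(71·384)/445⌉ − ⌈(70·384)/445⌉ = ⌈27264/445⌉ − ⌈26880/445⌉ = 62 − 61 = 1
n=71: ⌈(72·384)/445⌉ − ⌈(71·384)/445⌉ = ⌈27648/445⌉ − ⌈27264/445⌉ = 63 − 62 = 1
n=72: ⌈(73·384)/445⌉ − ⌈(72·384)/445⌉ = ⌈28032/445⌉ − ⌈27648/445⌉ = 63 − 63 = 0
n=73: ⌈(74·384)/445⌉ − ⌈(73·384)/445⌉ = ⌈28416/445⌉ − ⌈28032/445⌉ = 64 − 63 = 1
n=74: ⌈(75·384)/445⌉ − ⌈(74·384)/445⌉ = ⌈28800/445⌉ − ⌈28416/445⌉ = 65 − 64 = 1
n=75: ⌈(76·384)/445⌉ − ⌈(75·384)/445⌉ = ⌈29184/445⌉ − ⌈28800/445⌉ = 66 − 65 = 1
n=76: ⌈(77·384)/445⌉ − ⌈(76·384)/445⌉ = ⌈29568/445⌉ − ⌈29184/445⌉ = 67 − 66 = 1
n=77: ⌈(78·384)/445⌉ − ⌈(77·384)/445⌉ = ⌈29952/445⌉ − ⌈29568/445⌉ = 68 − 67 = 1
n=78: ⌈(79·384)/445⌉ − ⌈(78·384)/445⌉ = ⌈30336/445⌉ − ⌈29952/445⌉ = 69 − 68 = 1
n=79: ⌈(80·384)/445⌉ − ⌈(79·384)/445⌉ = ⌈30720/445⌉ − ⌈30336/445⌉ = 70 − 69 = 1
n=80: ⌈(81·384)/445⌉ − ⌈(80·384)/445⌉ = ⌈31104/445⌉ − ⌈30720/445⌉ = 70 − 70 = 0
n=81: ⌈(82·384)/445⌉ − ⌈(81·384)/445⌉ = ⌈31488/445⌉ − ⌈31104/445⌉ = 71 − 70 = 1
n=82: ⌈(83·384)/445⌉ − ⌈(82·384)/445⌉ = ⌈31872/445⌉ − ⌈31488/445⌉ = 72 − 71 = 1
n=83: ⌈(84·384)/445⌉ − ⌈(83·384)/445⌉ = ⌈32256/445⌉ − ⌈31872/445⌉ = 73 − 72 = 1
n=84: ⌈(85·384)/445⌉ − ⌈(84·384)/445⌉ = ⌈32640/445⌉ − ⌈32256/445⌉ = 74 − 73 = 1
n=85: ⌈(86·384)/445⌉ − ⌈(85·384)/445⌉ = ⌈33024/445⌉ − ⌈32640/445⌉ = 75 − 74 = 1
n=86: ⌈(87·384)/445⌉ − ⌈(86·384)/445⌉ = ⌈33408/445⌉ − ⌈33024/445⌉ = 76 − 75 = 1
n=87: ⌈(88·384)/445⌉ − ⌈(87·384)/445⌉ = ⌈33792/445⌉ − ⌈33408/445⌉ = 76 − 76 = 0
n=88: ⌈(89·384)/445⌉ − ⌈(88·384)/445⌉ = ⌈34176/445⌉ − ⌈33792/445⌉ = 77 − 76 = 1

11111110111111011111101111111011111101111110111111101111110111111011111101111111011111101


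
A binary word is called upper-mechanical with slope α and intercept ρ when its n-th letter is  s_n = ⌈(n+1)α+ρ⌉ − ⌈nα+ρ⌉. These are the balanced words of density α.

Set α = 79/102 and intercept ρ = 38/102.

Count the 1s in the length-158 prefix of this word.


#1s = Σ_{n=0}^{157} s_n = Σ_{n=0}^{157} (⌈(n+1)α+ρ⌉ − ⌈nα+ρ⌉)
the sum telescopes: every ⌈nα+ρ⌉ with 0 < n < 158 appears once with + and once with −, leaving ⌈158α+ρ⌉ − ⌈0·α+ρ⌉
158α + ρ = (158·79 + 38) / 102 = 12520/102
ρ = 38/102
⌈12520/102⌉ = 123,  ⌈38/102⌉ = 1
#1s = 123 − 1 = 122

122


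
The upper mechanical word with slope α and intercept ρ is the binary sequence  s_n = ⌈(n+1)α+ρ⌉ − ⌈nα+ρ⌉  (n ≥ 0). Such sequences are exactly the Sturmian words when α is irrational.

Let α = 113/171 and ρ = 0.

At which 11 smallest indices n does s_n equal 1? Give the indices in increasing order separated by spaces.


0 1 3 4 6 7 9 10 12 13 15

n=0: ⌈113/171⌉−⌈0/171⌉ = 1−0 = 1  ← one
n=1: ⌈226/171⌉−⌈113/171⌉ = 2−1 = 1  ← one
n=2: ⌈339/171⌉−⌈226/171⌉ = 2−2 = 0
n=3: ⌈452/171⌉−⌈339/171⌉ = 3−2 = 1  ← one
n=4: ⌈565/171⌉−⌈452/171⌉ = 4−3 = 1  ← one
n=5: ⌈678/171⌉−⌈565/171⌉ = 4−4 = 0
n=6: ⌈791/171⌉−⌈678/171⌉ = 5−4 = 1  ← one
n=7: ⌈904/171⌉−⌈791/171⌉ = 6−5 = 1  ← one
n=8: ⌈1017/171⌉−⌈904/171⌉ = 6−6 = 0
n=9: ⌈1130/171⌉−⌈1017/171⌉ = 7−6 = 1  ← one
n=10: ⌈1243/171⌉−⌈1130/171⌉ = 8−7 = 1  ← one
n=11: ⌈1356/171⌉−⌈1243/171⌉ = 8−8 = 0
n=12: ⌈1469/171⌉−⌈1356/171⌉ = 9−8 = 1  ← one
n=13: ⌈1582/171⌉−⌈1469/171⌉ = 10−9 = 1  ← one
n=14: ⌈1695/171⌉−⌈1582/171⌉ = 10−10 = 0
n=15: ⌈1808/171⌉−⌈1695/171⌉ = 11−10 = 1  ← one
positions of the first 11 ones: 0 1 3 4 6 7 9 10 12 13 15


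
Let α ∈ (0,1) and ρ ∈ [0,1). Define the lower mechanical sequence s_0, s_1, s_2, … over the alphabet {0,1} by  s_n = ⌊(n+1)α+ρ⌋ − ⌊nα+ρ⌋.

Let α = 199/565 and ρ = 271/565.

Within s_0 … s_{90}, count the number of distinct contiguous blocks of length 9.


10

t_n = ⌊(n·199+271)/565⌋ for n = 0 … 91:
  n=0…9: ⌊271/565⌋=0 ⌊470/565⌋=0 ⌊669/565⌋=1 ⌊868/565⌋=1 ⌊1067/565⌋=1 ⌊1266/565⌋=2 ⌊1465/565⌋=2 ⌊1664/565⌋=2 ⌊1863/565⌋=3 ⌊2062/565⌋=3
  n=10…19: ⌊2261/565⌋=4 ⌊2460/565⌋=4 ⌊2659/565⌋=4 ⌊2858/565⌋=5 ⌊3057/565⌋=5 ⌊3256/565⌋=5 ⌊3455/565⌋=6 ⌊3654/565⌋=6 ⌊3853/565⌋=6 ⌊4052/565⌋=7
  n=20…29: ⌊4251/565⌋=7 ⌊4450/565⌋=7 ⌊4649/565⌋=8 ⌊4848/565⌋=8 ⌊5047/565⌋=8 ⌊5246/565⌋=9 ⌊5445/565⌋=9 ⌊5644/565⌋=9 ⌊5843/565⌋=10 ⌊6042/565⌋=10
  n=30…39: ⌊6241/565⌋=11 ⌊6440/565⌋=11 ⌊6639/565⌋=11 ⌊6838/565⌋=12 ⌊7037/565⌋=12 ⌊7236/565⌋=12 ⌊7435/565⌋=13 ⌊7634/565⌋=13 ⌊7833/565⌋=13 ⌊8032/565⌋=14
  n=40…49: ⌊8231/565⌋=14 ⌊8430/565⌋=14 ⌊8629/565⌋=15 ⌊8828/565⌋=15 ⌊9027/565⌋=15 ⌊9226/565⌋=16 ⌊9425/565⌋=16 ⌊9624/565⌋=17 ⌊9823/565⌋=17 ⌊10022/565⌋=17
  n=50…59: ⌊10221/565⌋=18 ⌊10420/565⌋=18 ⌊10619/565⌋=18 ⌊10818/565⌋=19 ⌊11017/565⌋=19 ⌊11216/565⌋=19 ⌊11415/565⌋=20 ⌊11614/565⌋=20 ⌊11813/565⌋=20 ⌊12012/565⌋=21
  n=60…69: ⌊12211/565⌋=21 ⌊12410/565⌋=21 ⌊12609/565⌋=22 ⌊12808/565⌋=22 ⌊13007/565⌋=23 ⌊13206/565⌋=23 ⌊13405/565⌋=23 ⌊13604/565⌋=24 ⌊13803/565⌋=24 ⌊14002/565⌋=24
  n=70…79: ⌊14201/565⌋=25 ⌊14400/565⌋=25 ⌊14599/565⌋=25 ⌊14798/565⌋=26 ⌊14997/565⌋=26 ⌊15196/565⌋=26 ⌊15395/565⌋=27 ⌊15594/565⌋=27 ⌊15793/565⌋=27 ⌊15992/565⌋=28
  n=80…89: ⌊16191/565⌋=28 ⌊16390/565⌋=29 ⌊16589/565⌋=29 ⌊16788/565⌋=29 ⌊16987/565⌋=30 ⌊17186/565⌋=30 ⌊17385/565⌋=30 ⌊17584/565⌋=31 ⌊17783/565⌋=31 ⌊17982/565⌋=31
  n=90…91: ⌊18181/565⌋=32 ⌊18380/565⌋=32
s_n = t_(n+1) − t_n for n = 0 … 90 gives
prefix = 0100100101001001001001001001010010010010010010100100100100100101001001001001001010010010010
slide a length-9 window over [0..8] … [82..90] (83 windows); first occurrence of each distinct factor:
  [  0..  8] 010010010
  [  1..  9] 100100101
  [  2.. 10] 001001010
  [  3.. 11] 010010100
  [  4.. 12] 100101001
  [  5.. 13] 001010010
  [  6.. 14] 010100100
  [  7.. 15] 101001001
  [  9.. 17] 100100100
  [ 10.. 18] 001001001
  (the other 73 windows repeat one of these)
distinct factors: {001001001, 001001010, 001010010, 010010010, 010010100, 010100100, 100100100, 100100101, 100101001, 101001001}
count = 10  (Sturmian bound for length 9 is 10)


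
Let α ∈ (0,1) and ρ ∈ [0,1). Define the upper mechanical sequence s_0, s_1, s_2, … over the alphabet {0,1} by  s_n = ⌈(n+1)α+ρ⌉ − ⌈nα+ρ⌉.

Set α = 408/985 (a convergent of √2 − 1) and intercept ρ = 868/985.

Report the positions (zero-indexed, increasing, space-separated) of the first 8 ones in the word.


0 2 5 7 9 12 14 17

n=0: ⌈1276/985⌉−⌈868/985⌉ = 2−1 = 1  ← one
n=1: ⌈1684/985⌉−⌈1276/985⌉ = 2−2 = 0
n=2: ⌈2092/985⌉−⌈1684/985⌉ = 3−2 = 1  ← one
n=3: ⌈2500/985⌉−⌈2092/985⌉ = 3−3 = 0
n=4: ⌈2908/985⌉−⌈2500/985⌉ = 3−3 = 0
n=5: ⌈3316/985⌉−⌈2908/985⌉ = 4−3 = 1  ← one
n=6: ⌈3724/985⌉−⌈3316/985⌉ = 4−4 = 0
n=7: ⌈4132/985⌉−⌈3724/985⌉ = 5−4 = 1  ← one
n=8: ⌈4540/985⌉−⌈4132/985⌉ = 5−5 = 0
n=9: ⌈4948/985⌉−⌈4540/985⌉ = 6−5 = 1  ← one
n=10: ⌈5356/985⌉−⌈4948/985⌉ = 6−6 = 0
n=11: ⌈5764/985⌉−⌈5356/985⌉ = 6−6 = 0
n=12: ⌈6172/985⌉−⌈5764/985⌉ = 7−6 = 1  ← one
n=13: ⌈6580/985⌉−⌈6172/985⌉ = 7−7 = 0
n=14: ⌈6988/985⌉−⌈6580/985⌉ = 8−7 = 1  ← one
n=15: ⌈7396/985⌉−⌈6988/985⌉ = 8−8 = 0
n=16: ⌈7804/985⌉−⌈7396/985⌉ = 8−8 = 0
n=17: ⌈8212/985⌉−⌈7804/985⌉ = 9−8 = 1  ← one
positions of the first 8 ones: 0 2 5 7 9 12 14 17


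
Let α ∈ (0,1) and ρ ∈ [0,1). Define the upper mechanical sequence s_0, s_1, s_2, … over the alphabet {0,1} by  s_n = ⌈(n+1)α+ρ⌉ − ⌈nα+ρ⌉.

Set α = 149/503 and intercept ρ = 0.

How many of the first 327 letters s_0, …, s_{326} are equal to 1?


97

#1s = Σ_{n=0}^{326} s_n = Σ_{n=0}^{326} (⌈(n+1)α+ρ⌉ − ⌈nα+ρ⌉)
the sum telescopes: every ⌈nα+ρ⌉ with 0 < n < 327 appears once with + and once with −, leaving ⌈327α+ρ⌉ − ⌈0·α+ρ⌉
327α + ρ = (327·149) / 503 = 48723/503
ρ = 0/503
⌈48723/503⌉ = 97,  ⌈0/503⌉ = 0
#1s = 97 − 0 = 97


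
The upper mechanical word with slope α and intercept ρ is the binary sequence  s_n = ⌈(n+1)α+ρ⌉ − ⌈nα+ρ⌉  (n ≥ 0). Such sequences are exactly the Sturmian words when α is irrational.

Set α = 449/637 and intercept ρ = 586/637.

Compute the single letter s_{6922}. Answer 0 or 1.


0

(n+1)α + ρ = (6923·449 + 586) / 637 = 3109013/637
nα + ρ     = (6922·449 + 586) / 637 = 3108564/637
⌈3109013/637⌉ = 4881,  ⌈3108564/637⌉ = 4881
s_{6922} = 4881 − 4881 = 0


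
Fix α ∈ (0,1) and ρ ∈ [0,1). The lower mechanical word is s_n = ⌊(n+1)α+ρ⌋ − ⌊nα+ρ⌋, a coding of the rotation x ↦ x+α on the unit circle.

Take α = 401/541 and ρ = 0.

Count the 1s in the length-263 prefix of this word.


#1s = Σ_{n=0}^{262} s_n = Σ_{n=0}^{262} (⌊(n+1)α+ρ⌋ − ⌊nα+ρ⌋)
the sum telescopes: every ⌊nα+ρ⌋ with 0 < n < 263 appears once with + and once with −, leaving ⌊263α+ρ⌋ − ⌊0·α+ρ⌋
263α + ρ = (263·401) / 541 = 105463/541
ρ = 0/541
⌊105463/541⌋ = 194,  ⌊0/541⌋ = 0
#1s = 194 − 0 = 194

194


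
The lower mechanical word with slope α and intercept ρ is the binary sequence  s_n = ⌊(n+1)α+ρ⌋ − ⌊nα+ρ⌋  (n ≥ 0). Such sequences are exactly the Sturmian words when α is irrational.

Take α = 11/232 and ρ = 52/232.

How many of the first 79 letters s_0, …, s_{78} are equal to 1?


#1s = Σ_{n=0}^{78} s_n = Σ_{n=0}^{78} (⌊(n+1)α+ρ⌋ − ⌊nα+ρ⌋)
the sum telescopes: every ⌊nα+ρ⌋ with 0 < n < 79 appears once with + and once with −, leaving ⌊79α+ρ⌋ − ⌊0·α+ρ⌋
79α + ρ = (79·11 + 52) / 232 = 921/232
ρ = 52/232
⌊921/232⌋ = 3,  ⌊52/232⌋ = 0
#1s = 3 − 0 = 3

3


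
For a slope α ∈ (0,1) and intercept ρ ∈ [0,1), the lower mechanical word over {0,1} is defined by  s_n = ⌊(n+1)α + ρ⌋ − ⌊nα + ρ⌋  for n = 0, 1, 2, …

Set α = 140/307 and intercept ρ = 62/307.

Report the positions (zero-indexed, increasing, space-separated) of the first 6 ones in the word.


n=0: ⌊202/307⌋−⌊62/307⌋ = 0−0 = 0
n=1: ⌊342/307⌋−⌊202/307⌋ = 1−0 = 1  ← one
n=2: ⌊482/307⌋−⌊342/307⌋ = 1−1 = 0
n=3: ⌊622/307⌋−⌊482/307⌋ = 2−1 = 1  ← one
n=4: ⌊762/307⌋−⌊622/307⌋ = 2−2 = 0
n=5: ⌊902/307⌋−⌊762/307⌋ = 2−2 = 0
n=6: ⌊1042/307⌋−⌊902/307⌋ = 3−2 = 1  ← one
n=7: ⌊1182/307⌋−⌊1042/307⌋ = 3−3 = 0
n=8: ⌊1322/307⌋−⌊1182/307⌋ = 4−3 = 1  ← one
n=9: ⌊1462/307⌋−⌊1322/307⌋ = 4−4 = 0
n=10: ⌊1602/307⌋−⌊1462/307⌋ = 5−4 = 1  ← one
n=11: ⌊1742/307⌋−⌊1602/307⌋ = 5−5 = 0
n=12: ⌊1882/307⌋−⌊1742/307⌋ = 6−5 = 1  ← one
positions of the first 6 ones: 1 3 6 8 10 12

1 3 6 8 10 12


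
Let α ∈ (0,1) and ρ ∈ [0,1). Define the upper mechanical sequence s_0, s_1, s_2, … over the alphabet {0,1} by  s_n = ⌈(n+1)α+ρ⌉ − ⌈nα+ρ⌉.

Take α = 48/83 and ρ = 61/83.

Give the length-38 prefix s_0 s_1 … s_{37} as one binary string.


n=0: ⌈(1·48+61)/83⌉ − ⌈(0·48+61)/83⌉ = ⌈109/83⌉ − ⌈61/83⌉ = 2 − 1 = 1
n=1: ⌈(2·48+61)/83⌉ − ⌈(1·48+61)/83⌉ = ⌈157/83⌉ − ⌈109/83⌉ = 2 − 2 = 0
n=2: ⌈(3·48+61)/83⌉ − ⌈(2·48+61)/83⌉ = ⌈205/83⌉ − ⌈157/83⌉ = 3 − 2 = 1
n=3: ⌈(4·48+61)/83⌉ − ⌈(3·48+61)/83⌉ = ⌈253/83⌉ − ⌈205/83⌉ = 4 − 3 = 1
n=4: ⌈(5·48+61)/83⌉ − ⌈(4·48+61)/83⌉ = ⌈301/83⌉ − ⌈253/83⌉ = 4 − 4 = 0
n=5: ⌈(6·48+61)/83⌉ − ⌈(5·48+61)/83⌉ = ⌈349/83⌉ − ⌈301/83⌉ = 5 − 4 = 1
n=6: ⌈(7·48+61)/83⌉ − ⌈(6·48+61)/83⌉ = ⌈397/83⌉ − ⌈349/83⌉ = 5 − 5 = 0
n=7: ⌈(8·48+61)/83⌉ − ⌈(7·48+61)/83⌉ = ⌈445/83⌉ − ⌈397/83⌉ = 6 − 5 = 1
n=8: ⌈(9·48+61)/83⌉ − ⌈(8·48+61)/83⌉ = ⌈493/83⌉ − ⌈445/83⌉ = 6 − 6 = 0
n=9: ⌈(10·48+61)/83⌉ − ⌈(9·48+61)/83⌉ = ⌈541/83⌉ − ⌈493/83⌉ = 7 − 6 = 1
n=10: ⌈(11·48+61)/83⌉ − ⌈(10·48+61)/83⌉ = ⌈589/83⌉ − ⌈541/83⌉ = 8 − 7 = 1
n=11: ⌈(12·48+61)/83⌉ − ⌈(11·48+61)/83⌉ = ⌈637/83⌉ − ⌈589/83⌉ = 8 − 8 = 0
n=12: ⌈(13·48+61)/83⌉ − ⌈(12·48+61)/83⌉ = ⌈685/83⌉ − ⌈637/83⌉ = 9 − 8 = 1
n=13: ⌈(14·48+61)/83⌉ − ⌈(13·48+61)/83⌉ = ⌈733/83⌉ − ⌈685/83⌉ = 9 − 9 = 0
n=14: ⌈(15·48+61)/83⌉ − ⌈(14·48+61)/83⌉ = ⌈781/83⌉ − ⌈733/83⌉ = 10 − 9 = 1
n=15: ⌈(16·48+61)/83⌉ − ⌈(15·48+61)/83⌉ = ⌈829/83⌉ − ⌈781/83⌉ = 10 − 10 = 0
n=16: ⌈(17·48+61)/83⌉ − ⌈(16·48+61)/83⌉ = ⌈877/83⌉ − ⌈829/83⌉ = 11 − 10 = 1
n=17: ⌈(18·48+61)/83⌉ − ⌈(17·48+61)/83⌉ = ⌈925/83⌉ − ⌈877/83⌉ = 12 − 11 = 1
n=18: ⌈(19·48+61)/83⌉ − ⌈(18·48+61)/83⌉ = ⌈973/83⌉ − ⌈925/83⌉ = 12 − 12 = 0
n=19: ⌈(20·48+61)/83⌉ − ⌈(19·48+61)/83⌉ = ⌈1021/83⌉ − ⌈973/83⌉ = 13 − 12 = 1
n=20: ⌈(21·48+61)/83⌉ − ⌈(20·48+61)/83⌉ = ⌈1069/83⌉ − ⌈1021/83⌉ = 13 − 13 = 0
n=21: ⌈(22·48+61)/83⌉ − ⌈(21·48+61)/83⌉ = ⌈1117/83⌉ − ⌈1069/83⌉ = 14 − 13 = 1
n=22: ⌈(23·48+61)/83⌉ − ⌈(22·48+61)/83⌉ = ⌈1165/83⌉ − ⌈1117/83⌉ = 15 − 14 = 1
n=23: ⌈(24·48+61)/83⌉ − ⌈(23·48+61)/83⌉ = ⌈1213/83⌉ − ⌈1165/83⌉ = 15 − 15 = 0
n=24: ⌈(25·48+61)/83⌉ − ⌈(24·48+61)/83⌉ = ⌈1261/83⌉ − ⌈1213/83⌉ = 16 − 15 = 1
n=25: ⌈(26·48+61)/83⌉ − ⌈(25·48+61)/83⌉ = ⌈1309/83⌉ − ⌈1261/83⌉ = 16 − 16 = 0
n=26: ⌈(27·48+61)/83⌉ − ⌈(26·48+61)/83⌉ = ⌈1357/83⌉ − ⌈1309/83⌉ = 17 − 16 = 1
n=27: ⌈(28·48+61)/83⌉ − ⌈(27·48+61)/83⌉ = ⌈1405/83⌉ − ⌈1357/83⌉ = 17 − 17 = 0
n=28: ⌈(29·48+61)/83⌉ − ⌈(28·48+61)/83⌉ = ⌈1453/83⌉ − ⌈1405/83⌉ = 18 − 17 = 1
n=29: ⌈(30·48+61)/83⌉ − ⌈(29·48+61)/83⌉ = ⌈1501/83⌉ − ⌈1453/83⌉ = 19 − 18 = 1
n=30: ⌈(31·48+61)/83⌉ − ⌈(30·48+61)/83⌉ = ⌈1549/83⌉ − ⌈1501/83⌉ = 19 − 19 = 0
n=31: ⌈(32·48+61)/83⌉ − ⌈(31·48+61)/83⌉ = ⌈1597/83⌉ − ⌈1549/83⌉ = 20 − 19 = 1
n=32: ⌈(33·48+61)/83⌉ − ⌈(32·48+61)/83⌉ = ⌈1645/83⌉ − ⌈1597/83⌉ = 20 − 20 = 0
n=33: ⌈(34·48+61)/83⌉ − ⌈(33·48+61)/83⌉ = ⌈1693/83⌉ − ⌈1645/83⌉ = 21 − 20 = 1
n=34: ⌈(35·48+61)/83⌉ − ⌈(34·48+61)/83⌉ = ⌈1741/83⌉ − ⌈1693/83⌉ = 21 − 21 = 0
n=35: ⌈(36·48+61)/83⌉ − ⌈(35·48+61)/83⌉ = ⌈1789/83⌉ − ⌈1741/83⌉ = 22 − 21 = 1
n=36: ⌈(37·48+61)/83⌉ − ⌈(36·48+61)/83⌉ = ⌈1837/83⌉ − ⌈1789/83⌉ = 23 − 22 = 1
n=37: ⌈(38·48+61)/83⌉ − ⌈(37·48+61)/83⌉ = ⌈1885/83⌉ − ⌈1837/83⌉ = 23 − 23 = 0

10110101011010101101011010101101010110


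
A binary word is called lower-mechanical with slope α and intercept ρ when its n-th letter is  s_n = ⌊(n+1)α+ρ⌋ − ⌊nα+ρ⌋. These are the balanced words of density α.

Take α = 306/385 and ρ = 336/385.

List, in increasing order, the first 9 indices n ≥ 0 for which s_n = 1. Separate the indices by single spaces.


0 1 2 3 5 6 7 8 10

n=0: ⌊642/385⌋−⌊336/385⌋ = 1−0 = 1  ← one
n=1: ⌊948/385⌋−⌊642/385⌋ = 2−1 = 1  ← one
n=2: ⌊1254/385⌋−⌊948/385⌋ = 3−2 = 1  ← one
n=3: ⌊1560/385⌋−⌊1254/385⌋ = 4−3 = 1  ← one
n=4: ⌊1866/385⌋−⌊1560/385⌋ = 4−4 = 0
n=5: ⌊2172/385⌋−⌊1866/385⌋ = 5−4 = 1  ← one
n=6: ⌊2478/385⌋−⌊2172/385⌋ = 6−5 = 1  ← one
n=7: ⌊2784/385⌋−⌊2478/385⌋ = 7−6 = 1  ← one
n=8: ⌊3090/385⌋−⌊2784/385⌋ = 8−7 = 1  ← one
n=9: ⌊3396/385⌋−⌊3090/385⌋ = 8−8 = 0
n=10: ⌊3702/385⌋−⌊3396/385⌋ = 9−8 = 1  ← one
positions of the first 9 ones: 0 1 2 3 5 6 7 8 10


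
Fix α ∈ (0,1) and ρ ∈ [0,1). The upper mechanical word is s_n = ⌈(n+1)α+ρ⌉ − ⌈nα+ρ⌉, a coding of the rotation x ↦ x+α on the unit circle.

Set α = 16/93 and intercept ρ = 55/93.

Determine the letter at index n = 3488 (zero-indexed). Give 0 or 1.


0

(n+1)α + ρ = (3489·16 + 55) / 93 = 55879/93
nα + ρ     = (3488·16 + 55) / 93 = 55863/93
⌈55879/93⌉ = 601,  ⌈55863/93⌉ = 601
s_{3488} = 601 − 601 = 0


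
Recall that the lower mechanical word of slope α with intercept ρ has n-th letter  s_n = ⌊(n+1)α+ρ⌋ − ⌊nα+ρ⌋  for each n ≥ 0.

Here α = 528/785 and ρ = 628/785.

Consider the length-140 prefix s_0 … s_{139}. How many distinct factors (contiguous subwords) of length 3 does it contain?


4

t_n = ⌊(n·528+628)/785⌋ for n = 0 … 140:
  n=0…9: ⌊628/785⌋=0 ⌊1156/785⌋=1 ⌊1684/785⌋=2 ⌊2212/785⌋=2 ⌊2740/785⌋=3 ⌊3268/785⌋=4 ⌊3796/785⌋=4 ⌊4324/785⌋=5 ⌊4852/785⌋=6 ⌊5380/785⌋=6
  n=10…19: ⌊5908/785⌋=7 ⌊6436/785⌋=8 ⌊6964/785⌋=8 ⌊7492/785⌋=9 ⌊8020/785⌋=10 ⌊8548/785⌋=10 ⌊9076/785⌋=11 ⌊9604/785⌋=12 ⌊10132/785⌋=12 ⌊10660/785⌋=13
  n=20…29: ⌊11188/785⌋=14 ⌊11716/785⌋=14 ⌊12244/785⌋=15 ⌊12772/785⌋=16 ⌊13300/785⌋=16 ⌊13828/785⌋=17 ⌊14356/785⌋=18 ⌊14884/785⌋=18 ⌊15412/785⌋=19 ⌊15940/785⌋=20
  n=30…39: ⌊16468/785⌋=20 ⌊16996/785⌋=21 ⌊17524/785⌋=22 ⌊18052/785⌋=22 ⌊18580/785⌋=23 ⌊19108/785⌋=24 ⌊19636/785⌋=25 ⌊20164/785⌋=25 ⌊20692/785⌋=26 ⌊21220/785⌋=27
  n=40…49: ⌊21748/785⌋=27 ⌊22276/785⌋=28 ⌊22804/785⌋=29 ⌊23332/785⌋=29 ⌊23860/785⌋=30 ⌊24388/785⌋=31 ⌊24916/785⌋=31 ⌊25444/785⌋=32 ⌊25972/785⌋=33 ⌊26500/785⌋=33
  n=50…59: ⌊27028/785⌋=34 ⌊27556/785⌋=35 ⌊28084/785⌋=35 ⌊28612/785⌋=36 ⌊29140/785⌋=37 ⌊29668/785⌋=37 ⌊30196/785⌋=38 ⌊30724/785⌋=39 ⌊31252/785⌋=39 ⌊31780/785⌋=40
  n=60…69: ⌊32308/785⌋=41 ⌊32836/785⌋=41 ⌊33364/785⌋=42 ⌊33892/785⌋=43 ⌊34420/785⌋=43 ⌊34948/785⌋=44 ⌊35476/785⌋=45 ⌊36004/785⌋=45 ⌊36532/785⌋=46 ⌊37060/785⌋=47
  n=70…79: ⌊37588/785⌋=47 ⌊38116/785⌋=48 ⌊38644/785⌋=49 ⌊39172/785⌋=49 ⌊39700/785⌋=50 ⌊40228/785⌋=51 ⌊40756/785⌋=51 ⌊41284/785⌋=52 ⌊41812/785⌋=53 ⌊42340/785⌋=53
  n=80…89: ⌊42868/785⌋=54 ⌊43396/785⌋=55 ⌊43924/785⌋=55 ⌊44452/785⌋=56 ⌊44980/785⌋=57 ⌊45508/785⌋=57 ⌊46036/785⌋=58 ⌊46564/785⌋=59 ⌊47092/785⌋=59 ⌊47620/785⌋=60
  n=90…99: ⌊48148/785⌋=61 ⌊48676/785⌋=62 ⌊49204/785⌋=62 ⌊49732/785⌋=63 ⌊50260/785⌋=64 ⌊50788/785⌋=64 ⌊51316/785⌋=65 ⌊51844/785⌋=66 ⌊52372/785⌋=66 ⌊52900/785⌋=67
  n=100…109: ⌊53428/785⌋=68 ⌊53956/785⌋=68 ⌊54484/785⌋=69 ⌊55012/785⌋=70 ⌊55540/785⌋=70 ⌊56068/785⌋=71 ⌊56596/785⌋=72 ⌊57124/785⌋=72 ⌊57652/785⌋=73 ⌊58180/785⌋=74
  n=110…119: ⌊58708/785⌋=74 ⌊59236/785⌋=75 ⌊59764/785⌋=76 ⌊60292/785⌋=76 ⌊60820/785⌋=77 ⌊61348/785⌋=78 ⌊61876/785⌋=78 ⌊62404/785⌋=79 ⌊62932/785⌋=80 ⌊63460/785⌋=80
  n=120…129: ⌊63988/785⌋=81 ⌊64516/785⌋=82 ⌊65044/785⌋=82 ⌊65572/785⌋=83 ⌊66100/785⌋=84 ⌊66628/785⌋=84 ⌊67156/785⌋=85 ⌊67684/785⌋=86 ⌊68212/785⌋=86 ⌊68740/785⌋=87
  n=130…139: ⌊69268/785⌋=88 ⌊69796/785⌋=88 ⌊70324/785⌋=89 ⌊70852/785⌋=90 ⌊71380/785⌋=90 ⌊71908/785⌋=91 ⌊72436/785⌋=92 ⌊72964/785⌋=92 ⌊73492/785⌋=93 ⌊74020/785⌋=94
  n=140: ⌊74548/785⌋=94
s_n = t_(n+1) − t_n for n = 0 … 139 gives
prefix = 11011011011011011011011011011011011101101101101101101101101101101101101101101101101101101110110110110110110110110110110110110110110110110110
slide a length-3 window over [0..2] … [137..139] (138 windows); first occurrence of each distinct factor:
  [  0..  2] 110
  [  1..  3] 101
  [  2..  4] 011
  [ 33.. 35] 111
  (the other 134 windows repeat one of these)
distinct factors: {011, 101, 110, 111}
count = 4  (Sturmian bound for length 3 is 4)


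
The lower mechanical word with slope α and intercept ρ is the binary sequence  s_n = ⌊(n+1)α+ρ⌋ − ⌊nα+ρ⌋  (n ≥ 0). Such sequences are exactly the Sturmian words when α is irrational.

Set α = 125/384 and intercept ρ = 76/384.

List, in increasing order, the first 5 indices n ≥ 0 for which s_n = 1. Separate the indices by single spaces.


2 5 8 11 14

n=0: ⌊201/384⌋−⌊76/384⌋ = 0−0 = 0
n=1: ⌊326/384⌋−⌊201/384⌋ = 0−0 = 0
n=2: ⌊451/384⌋−⌊326/384⌋ = 1−0 = 1  ← one
n=3: ⌊576/384⌋−⌊451/384⌋ = 1−1 = 0
n=4: ⌊701/384⌋−⌊576/384⌋ = 1−1 = 0
n=5: ⌊826/384⌋−⌊701/384⌋ = 2−1 = 1  ← one
n=6: ⌊951/384⌋−⌊826/384⌋ = 2−2 = 0
n=7: ⌊1076/384⌋−⌊951/384⌋ = 2−2 = 0
n=8: ⌊1201/384⌋−⌊1076/384⌋ = 3−2 = 1  ← one
n=9: ⌊1326/384⌋−⌊1201/384⌋ = 3−3 = 0
n=10: ⌊1451/384⌋−⌊1326/384⌋ = 3−3 = 0
n=11: ⌊1576/384⌋−⌊1451/384⌋ = 4−3 = 1  ← one
n=12: ⌊1701/384⌋−⌊1576/384⌋ = 4−4 = 0
n=13: ⌊1826/384⌋−⌊1701/384⌋ = 4−4 = 0
n=14: ⌊1951/384⌋−⌊1826/384⌋ = 5−4 = 1  ← one
positions of the first 5 ones: 2 5 8 11 14


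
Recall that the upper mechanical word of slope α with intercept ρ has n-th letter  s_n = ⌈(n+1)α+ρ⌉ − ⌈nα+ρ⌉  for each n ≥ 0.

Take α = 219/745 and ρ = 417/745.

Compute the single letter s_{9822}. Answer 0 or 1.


1

(n+1)α + ρ = (9823·219 + 417) / 745 = 2151654/745
nα + ρ     = (9822·219 + 417) / 745 = 2151435/745
⌈2151654/745⌉ = 2889,  ⌈2151435/745⌉ = 2888
s_{9822} = 2889 − 2888 = 1


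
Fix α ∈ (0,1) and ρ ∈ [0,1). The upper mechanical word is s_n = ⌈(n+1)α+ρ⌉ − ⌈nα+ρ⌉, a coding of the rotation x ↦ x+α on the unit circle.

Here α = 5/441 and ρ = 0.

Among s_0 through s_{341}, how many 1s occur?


#1s = Σ_{n=0}^{341} s_n = Σ_{n=0}^{341} (⌈(n+1)α+ρ⌉ − ⌈nα+ρ⌉)
the sum telescopes: every ⌈nα+ρ⌉ with 0 < n < 342 appears once with + and once with −, leaving ⌈342α+ρ⌉ − ⌈0·α+ρ⌉
342α + ρ = (342·5) / 441 = 1710/441
ρ = 0/441
⌈1710/441⌉ = 4,  ⌈0/441⌉ = 0
#1s = 4 − 0 = 4

4


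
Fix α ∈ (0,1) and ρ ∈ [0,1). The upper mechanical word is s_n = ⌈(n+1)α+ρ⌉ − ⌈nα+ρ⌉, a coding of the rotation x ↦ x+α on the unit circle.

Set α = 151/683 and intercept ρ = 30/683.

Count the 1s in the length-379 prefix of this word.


83

#1s = Σ_{n=0}^{378} s_n = Σ_{n=0}^{378} (⌈(n+1)α+ρ⌉ − ⌈nα+ρ⌉)
the sum telescopes: every ⌈nα+ρ⌉ with 0 < n < 379 appears once with + and once with −, leaving ⌈379α+ρ⌉ − ⌈0·α+ρ⌉
379α + ρ = (379·151 + 30) / 683 = 57259/683
ρ = 30/683
⌈57259/683⌉ = 84,  ⌈30/683⌉ = 1
#1s = 84 − 1 = 83


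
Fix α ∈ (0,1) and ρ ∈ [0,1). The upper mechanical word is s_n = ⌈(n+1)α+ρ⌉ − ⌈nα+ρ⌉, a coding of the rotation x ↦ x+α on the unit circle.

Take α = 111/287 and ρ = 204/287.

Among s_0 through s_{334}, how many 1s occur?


#1s = Σ_{n=0}^{334} s_n = Σ_{n=0}^{334} (⌈(n+1)α+ρ⌉ − ⌈nα+ρ⌉)
the sum telescopes: every ⌈nα+ρ⌉ with 0 < n < 335 appears once with + and once with −, leaving ⌈335α+ρ⌉ − ⌈0·α+ρ⌉
335α + ρ = (335·111 + 204) / 287 = 37389/287
ρ = 204/287
⌈37389/287⌉ = 131,  ⌈204/287⌉ = 1
#1s = 131 − 1 = 130

130


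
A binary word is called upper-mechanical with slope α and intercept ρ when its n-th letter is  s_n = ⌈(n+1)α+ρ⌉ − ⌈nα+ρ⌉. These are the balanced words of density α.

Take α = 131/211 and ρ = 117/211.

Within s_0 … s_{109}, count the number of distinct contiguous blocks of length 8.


t_n = ⌈(n·131+117)/211⌉ for n = 0 … 110:
  n=0…9: ⌈117/211⌉=1 ⌈248/211⌉=2 ⌈379/211⌉=2 ⌈510/211⌉=3 ⌈641/211⌉=4 ⌈772/211⌉=4 ⌈903/211⌉=5 ⌈1034/211⌉=5 ⌈1165/211⌉=6 ⌈1296/211⌉=7
  n=10…19: ⌈1427/211⌉=7 ⌈1558/211⌉=8 ⌈1689/211⌉=9 ⌈1820/211⌉=9 ⌈1951/211⌉=10 ⌈2082/211⌉=10 ⌈2213/211⌉=11 ⌈2344/211⌉=12 ⌈2475/211⌉=12 ⌈2606/211⌉=13
  n=20…29: ⌈2737/211⌉=13 ⌈2868/211⌉=14 ⌈2999/211⌉=15 ⌈3130/211⌉=15 ⌈3261/211⌉=16 ⌈3392/211⌉=17 ⌈3523/211⌉=17 ⌈3654/211⌉=18 ⌈3785/211⌉=18 ⌈3916/211⌉=19
  n=30…39: ⌈4047/211⌉=20 ⌈4178/211⌉=20 ⌈4309/211⌉=21 ⌈4440/211⌉=22 ⌈4571/211⌉=22 ⌈4702/211⌉=23 ⌈4833/211⌉=23 ⌈4964/211⌉=24 ⌈5095/211⌉=25 ⌈5226/211⌉=25
  n=40…49: ⌈5357/211⌉=26 ⌈5488/211⌉=27 ⌈5619/211⌉=27 ⌈5750/211⌉=28 ⌈5881/211⌉=28 ⌈6012/211⌉=29 ⌈6143/211⌉=30 ⌈6274/211⌉=30 ⌈6405/211⌉=31 ⌈6536/211⌉=31
  n=50…59: ⌈6667/211⌉=32 ⌈6798/211⌉=33 ⌈6929/211⌉=33 ⌈7060/211⌉=34 ⌈7191/211⌉=35 ⌈7322/211⌉=35 ⌈7453/211⌉=36 ⌈7584/211⌉=36 ⌈7715/211⌉=37 ⌈7846/211⌉=38
  n=60…69: ⌈7977/211⌉=38 ⌈8108/211⌉=39 ⌈8239/211⌉=40 ⌈8370/211⌉=40 ⌈8501/211⌉=41 ⌈8632/211⌉=41 ⌈8763/211⌉=42 ⌈8894/211⌉=43 ⌈9025/211⌉=43 ⌈9156/211⌉=44
  n=70…79: ⌈9287/211⌉=45 ⌈9418/211⌉=45 ⌈9549/211⌉=46 ⌈9680/211⌉=46 ⌈9811/211⌉=47 ⌈9942/211⌉=48 ⌈10073/211⌉=48 ⌈10204/211⌉=49 ⌈10335/211⌉=49 ⌈10466/211⌉=50
  n=80…89: ⌈10597/211⌉=51 ⌈10728/211⌉=51 ⌈10859/211⌉=52 ⌈10990/211⌉=53 ⌈11121/211⌉=53 ⌈11252/211⌉=54 ⌈11383/211⌉=54 ⌈11514/211⌉=55 ⌈11645/211⌉=56 ⌈11776/211⌉=56
  n=90…99: ⌈11907/211⌉=57 ⌈12038/211⌉=58 ⌈12169/211⌉=58 ⌈12300/211⌉=59 ⌈12431/211⌉=59 ⌈12562/211⌉=60 ⌈12693/211⌉=61 ⌈12824/211⌉=61 ⌈12955/211⌉=62 ⌈13086/211⌉=63
  n=100…109: ⌈13217/211⌉=63 ⌈13348/211⌉=64 ⌈13479/211⌉=64 ⌈13610/211⌉=65 ⌈13741/211⌉=66 ⌈13872/211⌉=66 ⌈14003/211⌉=67 ⌈14134/211⌉=67 ⌈14265/211⌉=68 ⌈14396/211⌉=69
  n=110: ⌈14527/211⌉=69
s_n = t_(n+1) − t_n for n = 0 … 109 gives
prefix = 10110101101101011010110110101101101011011010110101101101011011010110110101101011011010110110101101101011010110
slide a length-8 window over [0..7] … [102..109] (103 windows); first occurrence of each distinct factor:
  [  0..  7] 10110101
  [  1..  8] 01101011
  [  2..  9] 11010110
  [  3.. 10] 10101101
  [  4.. 11] 01011011
  [  5.. 12] 10110110
  [  6.. 13] 01101101
  [  7.. 14] 11011010
  [ 12.. 19] 01011010
  (the other 94 windows repeat one of these)
distinct factors: {01011010, 01011011, 01101011, 01101101, 10101101, 10110101, 10110110, 11010110, 11011010}
count = 9  (Sturmian bound for length 8 is 9)

9


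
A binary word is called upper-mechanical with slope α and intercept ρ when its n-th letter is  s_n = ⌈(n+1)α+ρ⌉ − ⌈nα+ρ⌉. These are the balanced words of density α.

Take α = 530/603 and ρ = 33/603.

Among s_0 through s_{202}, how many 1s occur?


#1s = Σ_{n=0}^{202} s_n = Σ_{n=0}^{202} (⌈(n+1)α+ρ⌉ − ⌈nα+ρ⌉)
the sum telescopes: every ⌈nα+ρ⌉ with 0 < n < 203 appears once with + and once with −, leaving ⌈203α+ρ⌉ − ⌈0·α+ρ⌉
203α + ρ = (203·530 + 33) / 603 = 107623/603
ρ = 33/603
⌈107623/603⌉ = 179,  ⌈33/603⌉ = 1
#1s = 179 − 1 = 178

178


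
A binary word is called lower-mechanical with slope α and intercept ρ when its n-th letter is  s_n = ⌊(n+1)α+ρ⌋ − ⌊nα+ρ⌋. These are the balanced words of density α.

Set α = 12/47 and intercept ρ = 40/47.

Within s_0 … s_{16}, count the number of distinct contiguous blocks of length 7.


4

t_n = ⌊(n·12+40)/47⌋ for n = 0 … 17:
  n=0…9: ⌊40/47⌋=0 ⌊52/47⌋=1 ⌊64/47⌋=1 ⌊76/47⌋=1 ⌊88/47⌋=1 ⌊100/47⌋=2 ⌊112/47⌋=2 ⌊124/47⌋=2 ⌊136/47⌋=2 ⌊148/47⌋=3
  n=10…17: ⌊160/47⌋=3 ⌊172/47⌋=3 ⌊184/47⌋=3 ⌊196/47⌋=4 ⌊208/47⌋=4 ⌊220/47⌋=4 ⌊232/47⌋=4 ⌊244/47⌋=5
s_n = t_(n+1) − t_n for n = 0 … 16 gives
prefix = 10001000100010001
slide a length-7 window over [0..6] … [10..16] (11 windows); first occurrence of each distinct factor:
  [  0..  6] 1000100
  [  1..  7] 0001000
  [  2..  8] 0010001
  [  3..  9] 0100010
  (the other 7 windows repeat one of these)
distinct factors: {0001000, 0010001, 0100010, 1000100}
count = 4  (Sturmian bound for length 7 is 8)


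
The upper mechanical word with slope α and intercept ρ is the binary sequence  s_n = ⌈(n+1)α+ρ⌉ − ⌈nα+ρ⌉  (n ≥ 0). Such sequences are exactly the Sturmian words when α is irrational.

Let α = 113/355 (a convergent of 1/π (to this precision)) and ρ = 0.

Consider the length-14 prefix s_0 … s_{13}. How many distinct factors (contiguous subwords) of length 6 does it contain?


t_n = ⌈(n·113)/355⌉ for n = 0 … 14:
  n=0…9: ⌈0/355⌉=0 ⌈113/355⌉=1 ⌈226/355⌉=1 ⌈339/355⌉=1 ⌈452/355⌉=2 ⌈565/355⌉=2 ⌈678/355⌉=2 ⌈791/355⌉=3 ⌈904/355⌉=3 ⌈1017/355⌉=3
  n=10…14: ⌈1130/355⌉=4 ⌈1243/355⌉=4 ⌈1356/355⌉=4 ⌈1469/355⌉=5 ⌈1582/355⌉=5
s_n = t_(n+1) − t_n for n = 0 … 13 gives
prefix = 10010010010010
slide a length-6 window over [0..5] … [8..13] (9 windows); first occurrence of each distinct factor:
  [  0..  5] 100100
  [  1..  6] 001001
  [  2..  7] 010010
  (the other 6 windows repeat one of these)
distinct factors: {001001, 010010, 100100}
count = 3  (Sturmian bound for length 6 is 7)

3


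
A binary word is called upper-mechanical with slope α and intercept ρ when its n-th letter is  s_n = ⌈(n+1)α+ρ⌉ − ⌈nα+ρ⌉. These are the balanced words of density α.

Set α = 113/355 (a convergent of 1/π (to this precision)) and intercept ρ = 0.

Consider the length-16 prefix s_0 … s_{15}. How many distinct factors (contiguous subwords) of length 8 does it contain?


3

t_n = ⌈(n·113)/355⌉ for n = 0 … 16:
  n=0…9: ⌈0/355⌉=0 ⌈113/355⌉=1 ⌈226/355⌉=1 ⌈339/355⌉=1 ⌈452/355⌉=2 ⌈565/355⌉=2 ⌈678/355⌉=2 ⌈791/355⌉=3 ⌈904/355⌉=3 ⌈1017/355⌉=3
  n=10…16: ⌈1130/355⌉=4 ⌈1243/355⌉=4 ⌈1356/355⌉=4 ⌈1469/355⌉=5 ⌈1582/355⌉=5 ⌈1695/355⌉=5 ⌈1808/355⌉=6
s_n = t_(n+1) − t_n for n = 0 … 15 gives
prefix = 1001001001001001
slide a length-8 window over [0..7] … [8..15] (9 windows); first occurrence of each distinct factor:
  [  0..  7] 10010010
  [  1..  8] 00100100
  [  2..  9] 01001001
  (the other 6 windows repeat one of these)
distinct factors: {00100100, 01001001, 10010010}
count = 3  (Sturmian bound for length 8 is 9)


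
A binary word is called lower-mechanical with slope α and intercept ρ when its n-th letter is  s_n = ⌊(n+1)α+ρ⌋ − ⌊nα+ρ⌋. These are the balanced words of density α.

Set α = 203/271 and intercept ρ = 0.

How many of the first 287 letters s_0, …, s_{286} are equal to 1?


#1s = Σ_{n=0}^{286} s_n = Σ_{n=0}^{286} (⌊(n+1)α+ρ⌋ − ⌊nα+ρ⌋)
the sum telescopes: every ⌊nα+ρ⌋ with 0 < n < 287 appears once with + and once with −, leaving ⌊287α+ρ⌋ − ⌊0·α+ρ⌋
287α + ρ = (287·203) / 271 = 58261/271
ρ = 0/271
⌊58261/271⌋ = 214,  ⌊0/271⌋ = 0
#1s = 214 − 0 = 214

214


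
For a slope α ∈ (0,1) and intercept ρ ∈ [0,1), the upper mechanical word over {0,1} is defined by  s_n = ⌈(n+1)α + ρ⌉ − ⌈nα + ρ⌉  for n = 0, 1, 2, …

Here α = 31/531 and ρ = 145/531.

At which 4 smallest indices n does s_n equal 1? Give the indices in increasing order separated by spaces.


12 29 46 63

n=0: ⌈176/531⌉−⌈145/531⌉ = 1−1 = 0
n=1: ⌈207/531⌉−⌈176/531⌉ = 1−1 = 0
  …
n=12: ⌈548/531⌉−⌈517/531⌉ = 2−1 = 1  ← one
n=13: ⌈579/531⌉−⌈548/531⌉ = 2−2 = 0
n=14: ⌈610/531⌉−⌈579/531⌉ = 2−2 = 0
  …
n=29: ⌈1075/531⌉−⌈1044/531⌉ = 3−2 = 1  ← one
n=30: ⌈1106/531⌉−⌈1075/531⌉ = 3−3 = 0
n=31: ⌈1137/531⌉−⌈1106/531⌉ = 3−3 = 0
  …
n=46: ⌈1602/531⌉−⌈1571/531⌉ = 4−3 = 1  ← one
n=47: ⌈1633/531⌉−⌈1602/531⌉ = 4−4 = 0
n=48: ⌈1664/531⌉−⌈1633/531⌉ = 4−4 = 0
  …
n=63: ⌈2129/531⌉−⌈2098/531⌉ = 5−4 = 1  ← one
positions of the first 4 ones: 12 29 46 63
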